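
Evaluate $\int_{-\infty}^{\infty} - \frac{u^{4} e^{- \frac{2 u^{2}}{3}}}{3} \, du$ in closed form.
$- \frac{9 \sqrt{6} \sqrt{\pi}}{32}$

Begin with the known integral
$$J(a) = \int_{-\infty}^{\infty} - \frac{e^{- a u^{2}}}{3} \, du = - \frac{\sqrt{\pi}}{3 \sqrt{a}}.$$

Differentiating under the integral sign brings down a factor of $(-u^2)$:
$$\frac{dJ}{da} = \int_{-\infty}^{\infty} \frac{u^{2} e^{- a u^{2}}}{3} \, du = \frac{\sqrt{\pi}}{6 a^{\frac{3}{2}}}.$$

Repeating twice in total — each differentiation brings down another $(-u^2)$ — gives
$$\frac{d^{2}J}{da^{2}} = \int_{-\infty}^{\infty} - \frac{u^{4} e^{- a u^{2}}}{3} \, du = - \frac{\sqrt{\pi}}{4 a^{\frac{5}{2}}},$$
and the integrand here is exactly the target integrand, so $I = - \frac{\sqrt{\pi}}{4 a^{\frac{5}{2}}}$.

Setting $a = \frac{2}{3}$:
$$I = - \frac{9 \sqrt{6} \sqrt{\pi}}{32}.$$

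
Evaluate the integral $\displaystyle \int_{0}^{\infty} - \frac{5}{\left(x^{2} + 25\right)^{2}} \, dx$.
$- \frac{\pi}{100}$

Recall the elementary integral
$$J(a) = \int_{0}^{\infty} - \frac{5}{a^{2} + x^{2}} \, dx = - \frac{5 \pi}{2 a}.$$

Differentiating under the integral sign with respect to $a$,
$$\frac{dJ}{da} = \int_{0}^{\infty} \frac{10 a}{\left(a^{2} + x^{2}\right)^{2}} \, dx = \frac{5 \pi}{2 a^{2}},$$
so $\int_{0}^{\infty} - \frac{5}{\left(a^{2} + x^{2}\right)^{2}} \, dx = - \frac{5 \pi}{4 a^{3}}$.

Setting $a = 5$:
$$I = - \frac{\pi}{100}.$$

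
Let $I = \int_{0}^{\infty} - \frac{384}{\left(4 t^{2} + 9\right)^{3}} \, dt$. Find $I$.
$- \frac{4 \pi}{27}$

Recall the elementary integral
$$J(a) = \int_{0}^{\infty} - \frac{6}{a^{2} + t^{2}} \, dt = - \frac{3 \pi}{a}.$$

Differentiating under the integral sign with respect to $a$,
$$\frac{dJ}{da} = \int_{0}^{\infty} \frac{12 a}{\left(a^{2} + t^{2}\right)^{2}} \, dt = \frac{3 \pi}{a^{2}},$$
so $\int_{0}^{\infty} - \frac{6}{\left(a^{2} + t^{2}\right)^{2}} \, dt = - \frac{3 \pi}{2 a^{3}}$.

Repeating — each differentiation of $1/(t^2+a^2)^j$ produces $-2ja/(t^2+a^2)^{j+1}$ — and dividing through by $-2ja$ at each step yields, after $2$ differentiations in total,
$$\int_{0}^{\infty} - \frac{6}{\left(a^{2} + t^{2}\right)^{3}} \, dt = - \frac{9 \pi}{8 a^{5}}.$$

Setting $a = \frac{3}{2}$:
$$I = - \frac{4 \pi}{27}.$$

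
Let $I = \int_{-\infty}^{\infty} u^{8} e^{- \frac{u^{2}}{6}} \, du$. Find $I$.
$8505 \sqrt{6} \sqrt{\pi}$

Consider the simpler parametrised integral
$$J(a) = \int_{-\infty}^{\infty} e^{- a u^{2}} \, du = \frac{\sqrt{\pi}}{\sqrt{a}}.$$

Differentiating under the integral sign brings down a factor of $(-u^2)$:
$$\frac{dJ}{da} = \int_{-\infty}^{\infty} - u^{2} e^{- a u^{2}} \, du = - \frac{\sqrt{\pi}}{2 a^{\frac{3}{2}}}.$$

Repeating $4$ times in total — each differentiation brings down another $(-u^2)$ — gives
$$\frac{d^{4}J}{da^{4}} = \int_{-\infty}^{\infty} u^{8} e^{- a u^{2}} \, du = \frac{105 \sqrt{\pi}}{16 a^{\frac{9}{2}}},$$
and the integrand here is exactly the target integrand, so $I = \frac{105 \sqrt{\pi}}{16 a^{\frac{9}{2}}}$.

Setting $a = \frac{1}{6}$:
$$I = 8505 \sqrt{6} \sqrt{\pi}.$$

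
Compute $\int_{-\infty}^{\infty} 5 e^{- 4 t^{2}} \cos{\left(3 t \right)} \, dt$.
$\frac{5 \sqrt{\pi}}{2 e^{\frac{9}{16}}}$

Define $I(b) = \int_{-\infty}^{\infty} 5 e^{- 4 t^{2}} \cos{\left(b t \right)} \, dt$.

Differentiating under the integral sign,
$$I'(b) = \int_{-\infty}^{\infty} - 5 t e^{- 4 t^{2}} \sin{\left(b t \right)} \, dt.$$

Integrate $\int_{-\infty}^{\infty} t \sin(b t)\, e^{- 4 t^{2}}\, dt$ by parts with $u = \sin(b t)$ and $dv = t\, e^{- 4 t^{2}}\, dt$, giving $v = - \frac{e^{- 4 t^{2}}}{8}$. The boundary term vanishes and
$$\int_{-\infty}^{\infty} t \sin(b t)\, e^{- 4 t^{2}}\, dt = \frac{b}{8} \int_{-\infty}^{\infty} \cos(b t)\, e^{- 4 t^{2}}\, dt,$$
so $I'(b) = - \frac{b}{8}\, I(b)$.

This is a separable first-order ODE; solving with the initial condition $I(0) = \int_{-\infty}^{\infty} 5 e^{- 4 t^{2}}\,dt = \frac{5 \sqrt{\pi}}{2}$ gives
$$I(b) = \frac{5 \sqrt{\pi} e^{- \frac{b^{2}}{16}}}{2}.$$

Setting $b = 3$:
$$I = \frac{5 \sqrt{\pi}}{2 e^{\frac{9}{16}}}.$$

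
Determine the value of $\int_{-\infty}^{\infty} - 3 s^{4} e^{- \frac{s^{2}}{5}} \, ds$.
$- \frac{225 \sqrt{5} \sqrt{\pi}}{4}$

Begin with the known integral
$$J(a) = \int_{-\infty}^{\infty} - 3 e^{- a s^{2}} \, ds = - \frac{3 \sqrt{\pi}}{\sqrt{a}}.$$

Differentiating under the integral sign brings down a factor of $(-s^2)$:
$$\frac{dJ}{da} = \int_{-\infty}^{\infty} 3 s^{2} e^{- a s^{2}} \, ds = \frac{3 \sqrt{\pi}}{2 a^{\frac{3}{2}}}.$$

Repeating twice in total — each differentiation brings down another $(-s^2)$ — gives
$$\frac{d^{2}J}{da^{2}} = \int_{-\infty}^{\infty} - 3 s^{4} e^{- a s^{2}} \, ds = - \frac{9 \sqrt{\pi}}{4 a^{\frac{5}{2}}},$$
and the integrand here is exactly the target integrand, so $I = - \frac{9 \sqrt{\pi}}{4 a^{\frac{5}{2}}}$.

Setting $a = \frac{1}{5}$:
$$I = - \frac{225 \sqrt{5} \sqrt{\pi}}{4}.$$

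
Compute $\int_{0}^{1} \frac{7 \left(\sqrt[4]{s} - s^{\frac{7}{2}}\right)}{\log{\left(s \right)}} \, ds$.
$- \log{\left(\frac{612220032}{78125} \right)}$

Introduce a parameter $a$ in the exponent: let $I(a) = \int_{0}^{1} \frac{7 \left(\sqrt[4]{s} - s^{a}\right)}{\log{\left(s \right)}} \, ds$.

Since $\dfrac{\partial}{\partial a}\,s^{a} = s^{a} \ln s$, the $\ln s$ in the denominator cancels and
$$\frac{dI}{da} = \int_{0}^{1} -7 s^{a} \, ds = -7 \left[\frac{s^{a+1}}{a+1}\right]_0^1 = - \frac{7}{a + 1}.$$

Integrating with respect to $a$ gives $I(a) = - \log{\left(\frac{16384 \left(a + 1\right)^{7}}{78125} \right)} + C$.

At $a = \frac{1}{4}$ the integrand is identically $0$, so $I(\frac{1}{4}) = 0$. The closed form gives $0$, hence $C = 0$.

Setting $a = \frac{7}{2}$:
$$I = - \log{\left(\frac{612220032}{78125} \right)}.$$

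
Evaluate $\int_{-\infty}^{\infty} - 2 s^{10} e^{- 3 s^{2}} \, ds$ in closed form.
$- \frac{35 \sqrt{3} \sqrt{\pi}}{432}$

Start from the elementary integral
$$J(a) = \int_{-\infty}^{\infty} - 2 e^{- a s^{2}} \, ds = - \frac{2 \sqrt{\pi}}{\sqrt{a}}.$$

Differentiating under the integral sign brings down a factor of $(-s^2)$:
$$\frac{dJ}{da} = \int_{-\infty}^{\infty} 2 s^{2} e^{- a s^{2}} \, ds = \frac{\sqrt{\pi}}{a^{\frac{3}{2}}}.$$

Repeating $5$ times in total — each differentiation brings down another $(-s^2)$ — gives
$$\frac{d^{5}J}{da^{5}} = \int_{-\infty}^{\infty} 2 s^{10} e^{- a s^{2}} \, ds = \frac{945 \sqrt{\pi}}{16 a^{\frac{11}{2}}},$$
and the integrand here is $(-1)^{5}$ times the target integrand, so $I = (-1)^{5}\,\frac{d^{5}J}{da^{5}} = - \frac{945 \sqrt{\pi}}{16 a^{\frac{11}{2}}}$.

Setting $a = 3$:
$$I = - \frac{35 \sqrt{3} \sqrt{\pi}}{432}.$$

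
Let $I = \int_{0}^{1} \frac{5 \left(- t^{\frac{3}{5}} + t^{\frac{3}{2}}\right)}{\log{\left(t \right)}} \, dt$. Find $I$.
$- \log{\left(\frac{1048576}{9765625} \right)}$

Replace the exponent $\frac{3}{5}$ by a parameter $a$: let $I(a) = \int_{0}^{1} \frac{5 \left(t^{\frac{3}{2}} - t^{a}\right)}{\log{\left(t \right)}} \, dt$.

Since $\dfrac{\partial}{\partial a}\,t^{a} = t^{a} \ln t$, the $\ln t$ in the denominator cancels and
$$\frac{dI}{da} = \int_{0}^{1} -5 t^{a} \, dt = -5 \left[\frac{t^{a+1}}{a+1}\right]_0^1 = - \frac{5}{a + 1}.$$

Integrating with respect to $a$ gives $I(a) = - \log{\left(\frac{32 \left(a + 1\right)^{5}}{3125} \right)} + C$.

At $a = \frac{3}{2}$ the integrand is identically $0$, so $I(\frac{3}{2}) = 0$. The closed form gives $0$, hence $C = 0$.

Setting $a = \frac{3}{5}$:
$$I = - \log{\left(\frac{1048576}{9765625} \right)}.$$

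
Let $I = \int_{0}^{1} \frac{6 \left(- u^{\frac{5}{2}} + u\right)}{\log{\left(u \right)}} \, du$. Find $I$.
$\log{\left(\frac{4096}{117649} \right)}$

Introduce a parameter $a$ in the exponent: let $I(a) = \int_{0}^{1} \frac{6 \left(- u^{\frac{5}{2}} + u^{a}\right)}{\log{\left(u \right)}} \, du$.

Since $\dfrac{\partial}{\partial a}\,u^{a} = u^{a} \ln u$, the $\ln u$ in the denominator cancels and
$$\frac{dI}{da} = \int_{0}^{1} 6 u^{a} \, du = 6 \left[\frac{u^{a+1}}{a+1}\right]_0^1 = \frac{6}{a + 1}.$$

Integrating with respect to $a$ gives $I(a) = \log{\left(\frac{64 \left(a + 1\right)^{6}}{117649} \right)} + C$.

At $a = \frac{5}{2}$ the integrand is identically $0$, so $I(\frac{5}{2}) = 0$. The closed form gives $0$, hence $C = 0$.

Setting $a = 1$:
$$I = \log{\left(\frac{4096}{117649} \right)}.$$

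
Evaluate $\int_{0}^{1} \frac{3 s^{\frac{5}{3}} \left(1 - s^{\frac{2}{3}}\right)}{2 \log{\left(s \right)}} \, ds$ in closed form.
$\log{\left(\frac{8 \sqrt{5}}{25} \right)}$

Consider the one-parameter family: let $I(a) = \int_{0}^{1} \frac{3 \left(- s^{\frac{7}{3}} + s^{a}\right)}{2 \log{\left(s \right)}} \, ds$.

Since $\dfrac{\partial}{\partial a}\,s^{a} = s^{a} \ln s$, the $\ln s$ in the denominator cancels and
$$\frac{dI}{da} = \int_{0}^{1} \frac{3}{2} s^{a} \, ds = \frac{3}{2} \left[\frac{s^{a+1}}{a+1}\right]_0^1 = \frac{3}{2 \left(a + 1\right)}.$$

Integrating with respect to $a$ gives $I(a) = \log{\left(\frac{3 \sqrt{30} \left(a + 1\right)^{\frac{3}{2}}}{100} \right)} + C$.

At $a = \frac{7}{3}$ the integrand is identically $0$, so $I(\frac{7}{3}) = 0$. The closed form gives $0$, hence $C = 0$.

Setting $a = \frac{5}{3}$:
$$I = \log{\left(\frac{8 \sqrt{5}}{25} \right)}.$$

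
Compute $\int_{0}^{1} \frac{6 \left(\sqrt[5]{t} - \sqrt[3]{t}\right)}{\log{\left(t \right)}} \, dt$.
$\log{\left(\frac{531441}{1000000} \right)}$

Replace the exponent $\frac{1}{5}$ by a parameter $a$: let $I(a) = \int_{0}^{1} \frac{6 \left(- \sqrt[3]{t} + t^{a}\right)}{\log{\left(t \right)}} \, dt$.

Since $\dfrac{\partial}{\partial a}\,t^{a} = t^{a} \ln t$, the $\ln t$ in the denominator cancels and
$$\frac{dI}{da} = \int_{0}^{1} 6 t^{a} \, dt = 6 \left[\frac{t^{a+1}}{a+1}\right]_0^1 = \frac{6}{a + 1}.$$

Integrating with respect to $a$ gives $I(a) = \log{\left(\frac{729 \left(a + 1\right)^{6}}{4096} \right)} + C$.

At $a = \frac{1}{3}$ the integrand is identically $0$, so $I(\frac{1}{3}) = 0$. The closed form gives $0$, hence $C = 0$.

Setting $a = \frac{1}{5}$:
$$I = \log{\left(\frac{531441}{1000000} \right)}.$$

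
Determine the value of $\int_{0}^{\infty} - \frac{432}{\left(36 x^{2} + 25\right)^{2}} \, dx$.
$- \frac{18 \pi}{125}$

Recall the elementary integral
$$J(a) = \int_{0}^{\infty} - \frac{1}{3 \left(a^{2} + x^{2}\right)} \, dx = - \frac{\pi}{6 a}.$$

Differentiating under the integral sign with respect to $a$,
$$\frac{dJ}{da} = \int_{0}^{\infty} \frac{2 a}{3 \left(a^{2} + x^{2}\right)^{2}} \, dx = \frac{\pi}{6 a^{2}},$$
so $\int_{0}^{\infty} - \frac{1}{3 \left(a^{2} + x^{2}\right)^{2}} \, dx = - \frac{\pi}{12 a^{3}}$.

Setting $a = \frac{5}{6}$:
$$I = - \frac{18 \pi}{125}.$$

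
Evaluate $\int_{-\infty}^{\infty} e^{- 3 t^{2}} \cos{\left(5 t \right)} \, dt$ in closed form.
$\frac{\sqrt{3} \sqrt{\pi}}{3 e^{\frac{25}{12}}}$

Let $b$ denote the cosine frequency and define $I(b) = \int_{-\infty}^{\infty} e^{- 3 t^{2}} \cos{\left(b t \right)} \, dt$.

Differentiating under the integral sign,
$$I'(b) = \int_{-\infty}^{\infty} - t e^{- 3 t^{2}} \sin{\left(b t \right)} \, dt.$$

Integrate $\int_{-\infty}^{\infty} t \sin(b t)\, e^{- 3 t^{2}}\, dt$ by parts with $u = \sin(b t)$ and $dv = t\, e^{- 3 t^{2}}\, dt$, giving $v = - \frac{e^{- 3 t^{2}}}{6}$. The boundary term vanishes and
$$\int_{-\infty}^{\infty} t \sin(b t)\, e^{- 3 t^{2}}\, dt = \frac{b}{6} \int_{-\infty}^{\infty} \cos(b t)\, e^{- 3 t^{2}}\, dt,$$
so $I'(b) = - \frac{b}{6}\, I(b)$.

This is a separable first-order ODE; solving with the initial condition $I(0) = \int_{-\infty}^{\infty} e^{- 3 t^{2}}\,dt = \frac{\sqrt{3} \sqrt{\pi}}{3}$ gives
$$I(b) = \frac{\sqrt{3} \sqrt{\pi} e^{- \frac{b^{2}}{12}}}{3}.$$

Setting $b = 5$:
$$I = \frac{\sqrt{3} \sqrt{\pi}}{3 e^{\frac{25}{12}}}.$$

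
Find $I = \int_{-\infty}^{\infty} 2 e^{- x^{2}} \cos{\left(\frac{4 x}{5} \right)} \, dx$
$\frac{2 \sqrt{\pi}}{e^{\frac{4}{25}}}$

Define $I(b) = \int_{-\infty}^{\infty} 2 e^{- x^{2}} \cos{\left(b x \right)} \, dx$.

Differentiating under the integral sign,
$$I'(b) = \int_{-\infty}^{\infty} - 2 x e^{- x^{2}} \sin{\left(b x \right)} \, dx.$$

Integrate $\int_{-\infty}^{\infty} x \sin(b x)\, e^{- x^{2}}\, dx$ by parts with $u = \sin(b x)$ and $dv = x\, e^{- x^{2}}\, dx$, giving $v = - \frac{e^{- x^{2}}}{2}$. The boundary term vanishes and
$$\int_{-\infty}^{\infty} x \sin(b x)\, e^{- x^{2}}\, dx = \frac{b}{2} \int_{-\infty}^{\infty} \cos(b x)\, e^{- x^{2}}\, dx,$$
so $I'(b) = - \frac{b}{2}\, I(b)$.

This is a separable first-order ODE; solving with the initial condition $I(0) = \int_{-\infty}^{\infty} 2 e^{- x^{2}}\,dx = 2 \sqrt{\pi}$ gives
$$I(b) = 2 \sqrt{\pi} e^{- \frac{b^{2}}{4}}.$$

Setting $b = \frac{4}{5}$:
$$I = \frac{2 \sqrt{\pi}}{e^{\frac{4}{25}}}.$$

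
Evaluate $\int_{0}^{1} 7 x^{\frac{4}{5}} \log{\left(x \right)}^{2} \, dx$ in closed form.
$\frac{1750}{729}$

Consider the simpler parametrised integral
$$J(a) = \int_{0}^{1} 7 x^{a} \, dx = \frac{7}{a + 1}.$$

Differentiating under the integral sign brings down a factor of $\ln x$:
$$\frac{dJ}{da} = \int_{0}^{1} 7 x^{a} \log{\left(x \right)} \, dx = - \frac{7}{\left(a + 1\right)^{2}}.$$

Repeating twice in total — each differentiation brings down another $\ln x$ — gives
$$\frac{d^{2}J}{da^{2}} = \int_{0}^{1} 7 x^{a} \log{\left(x \right)}^{2} \, dx = \frac{14}{\left(a + 1\right)^{3}},$$
and the integrand here is exactly the target integrand, so $I = \frac{14}{\left(a + 1\right)^{3}}$.

Setting $a = \frac{4}{5}$:
$$I = \frac{1750}{729}.$$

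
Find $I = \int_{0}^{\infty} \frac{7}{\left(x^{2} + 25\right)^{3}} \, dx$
$\frac{21 \pi}{50000}$

Begin with the known result
$$J(a) = \int_{0}^{\infty} \frac{7}{a^{2} + x^{2}} \, dx = \frac{7 \pi}{2 a}.$$

Differentiating under the integral sign with respect to $a$,
$$\frac{dJ}{da} = \int_{0}^{\infty} - \frac{14 a}{\left(a^{2} + x^{2}\right)^{2}} \, dx = - \frac{7 \pi}{2 a^{2}},$$
so $\int_{0}^{\infty} \frac{7}{\left(a^{2} + x^{2}\right)^{2}} \, dx = \frac{7 \pi}{4 a^{3}}$.

Repeating — each differentiation of $1/(x^2+a^2)^j$ produces $-2ja/(x^2+a^2)^{j+1}$ — and dividing through by $-2ja$ at each step yields, after $2$ differentiations in total,
$$\int_{0}^{\infty} \frac{7}{\left(a^{2} + x^{2}\right)^{3}} \, dx = \frac{21 \pi}{16 a^{5}}.$$

Setting $a = 5$:
$$I = \frac{21 \pi}{50000}.$$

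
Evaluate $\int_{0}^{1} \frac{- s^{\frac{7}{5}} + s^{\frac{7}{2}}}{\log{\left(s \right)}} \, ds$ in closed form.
$\log{\left(\frac{15}{8} \right)}$

Replace the exponent $\frac{7}{2}$ by a parameter $a$: let $I(a) = \int_{0}^{1} \frac{- s^{\frac{7}{5}} + s^{a}}{\log{\left(s \right)}} \, ds$.

Since $\dfrac{\partial}{\partial a}\,s^{a} = s^{a} \ln s$, the $\ln s$ in the denominator cancels and
$$\frac{dI}{da} = \int_{0}^{1} s^{a} \, ds = \left[\frac{s^{a+1}}{a+1}\right]_0^1 = \frac{1}{a + 1}.$$

Integrating with respect to $a$ gives $I(a) = \log{\left(\frac{5 a}{12} + \frac{5}{12} \right)} + C$.

At $a = \frac{7}{5}$ the integrand is identically $0$, so $I(\frac{7}{5}) = 0$. The closed form gives $0$, hence $C = 0$.

Setting $a = \frac{7}{2}$:
$$I = \log{\left(\frac{15}{8} \right)}.$$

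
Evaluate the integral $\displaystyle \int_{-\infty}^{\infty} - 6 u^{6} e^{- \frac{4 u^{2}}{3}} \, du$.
$- \frac{1215 \sqrt{3} \sqrt{\pi}}{512}$

Consider the simpler parametrised integral
$$J(a) = \int_{-\infty}^{\infty} - 6 e^{- a u^{2}} \, du = - \frac{6 \sqrt{\pi}}{\sqrt{a}}.$$

Differentiating under the integral sign brings down a factor of $(-u^2)$:
$$\frac{dJ}{da} = \int_{-\infty}^{\infty} 6 u^{2} e^{- a u^{2}} \, du = \frac{3 \sqrt{\pi}}{a^{\frac{3}{2}}}.$$

Repeating $3$ times in total — each differentiation brings down another $(-u^2)$ — gives
$$\frac{d^{3}J}{da^{3}} = \int_{-\infty}^{\infty} 6 u^{6} e^{- a u^{2}} \, du = \frac{45 \sqrt{\pi}}{4 a^{\frac{7}{2}}},$$
and the integrand here is $(-1)^{3}$ times the target integrand, so $I = (-1)^{3}\,\frac{d^{3}J}{da^{3}} = - \frac{45 \sqrt{\pi}}{4 a^{\frac{7}{2}}}$.

Setting $a = \frac{4}{3}$:
$$I = - \frac{1215 \sqrt{3} \sqrt{\pi}}{512}.$$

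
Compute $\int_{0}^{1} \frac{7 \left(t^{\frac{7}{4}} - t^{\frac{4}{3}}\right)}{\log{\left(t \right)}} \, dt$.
$- \log{\left(\frac{13492928512}{42618442977} \right)}$

Replace the exponent $\frac{4}{3}$ by a parameter $a$: let $I(a) = \int_{0}^{1} \frac{7 \left(t^{\frac{7}{4}} - t^{a}\right)}{\log{\left(t \right)}} \, dt$.

Since $\dfrac{\partial}{\partial a}\,t^{a} = t^{a} \ln t$, the $\ln t$ in the denominator cancels and
$$\frac{dI}{da} = \int_{0}^{1} -7 t^{a} \, dt = -7 \left[\frac{t^{a+1}}{a+1}\right]_0^1 = - \frac{7}{a + 1}.$$

Integrating with respect to $a$ gives $I(a) = - \log{\left(\frac{16384 \left(a + 1\right)^{7}}{19487171} \right)} + C$.

At $a = \frac{7}{4}$ the integrand is identically $0$, so $I(\frac{7}{4}) = 0$. The closed form gives $0$, hence $C = 0$.

Setting $a = \frac{4}{3}$:
$$I = - \log{\left(\frac{13492928512}{42618442977} \right)}.$$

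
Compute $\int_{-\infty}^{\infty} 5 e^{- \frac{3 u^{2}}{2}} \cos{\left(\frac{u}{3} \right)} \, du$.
$\frac{5 \sqrt{6} \sqrt{\pi}}{3 e^{\frac{1}{54}}}$

Define $I(b) = \int_{-\infty}^{\infty} 5 e^{- \frac{3 u^{2}}{2}} \cos{\left(b u \right)} \, du$.

Differentiating under the integral sign,
$$I'(b) = \int_{-\infty}^{\infty} - 5 u e^{- \frac{3 u^{2}}{2}} \sin{\left(b u \right)} \, du.$$

Integrate $\int_{-\infty}^{\infty} u \sin(b u)\, e^{- \frac{3 u^{2}}{2}}\, du$ by parts with $w = \sin(b u)$ and $dv = u\, e^{- \frac{3 u^{2}}{2}}\, du$, giving $v = - \frac{e^{- \frac{3 u^{2}}{2}}}{3}$. The boundary term vanishes and
$$\int_{-\infty}^{\infty} u \sin(b u)\, e^{- \frac{3 u^{2}}{2}}\, du = \frac{b}{3} \int_{-\infty}^{\infty} \cos(b u)\, e^{- \frac{3 u^{2}}{2}}\, du,$$
so $I'(b) = - \frac{b}{3}\, I(b)$.

This is a separable first-order ODE; solving with the initial condition $I(0) = \int_{-\infty}^{\infty} 5 e^{- \frac{3 u^{2}}{2}}\,du = \frac{5 \sqrt{6} \sqrt{\pi}}{3}$ gives
$$I(b) = \frac{5 \sqrt{6} \sqrt{\pi} e^{- \frac{b^{2}}{6}}}{3}.$$

Setting $b = \frac{1}{3}$:
$$I = \frac{5 \sqrt{6} \sqrt{\pi}}{3 e^{\frac{1}{54}}}.$$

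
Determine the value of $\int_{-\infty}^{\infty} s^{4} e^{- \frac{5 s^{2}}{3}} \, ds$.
$\frac{27 \sqrt{15} \sqrt{\pi}}{500}$

Start from the elementary integral
$$J(a) = \int_{-\infty}^{\infty} e^{- a s^{2}} \, ds = \frac{\sqrt{\pi}}{\sqrt{a}}.$$

Differentiating under the integral sign brings down a factor of $(-s^2)$:
$$\frac{dJ}{da} = \int_{-\infty}^{\infty} - s^{2} e^{- a s^{2}} \, ds = - \frac{\sqrt{\pi}}{2 a^{\frac{3}{2}}}.$$

Repeating twice in total — each differentiation brings down another $(-s^2)$ — gives
$$\frac{d^{2}J}{da^{2}} = \int_{-\infty}^{\infty} s^{4} e^{- a s^{2}} \, ds = \frac{3 \sqrt{\pi}}{4 a^{\frac{5}{2}}},$$
and the integrand here is exactly the target integrand, so $I = \frac{3 \sqrt{\pi}}{4 a^{\frac{5}{2}}}$.

Setting $a = \frac{5}{3}$:
$$I = \frac{27 \sqrt{15} \sqrt{\pi}}{500}.$$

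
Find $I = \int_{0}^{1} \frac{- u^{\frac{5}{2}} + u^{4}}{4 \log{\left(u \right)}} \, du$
$- \frac{\log{\left(7 \right)}}{4} + \frac{\log{\left(2 \right)}}{4} + \frac{\log{\left(5 \right)}}{4}$

Consider the one-parameter family: let $I(a) = \int_{0}^{1} \frac{- u^{\frac{5}{2}} + u^{a}}{4 \log{\left(u \right)}} \, du$.

Since $\dfrac{\partial}{\partial a}\,u^{a} = u^{a} \ln u$, the $\ln u$ in the denominator cancels and
$$\frac{dI}{da} = \int_{0}^{1} \frac{1}{4} u^{a} \, du = \frac{1}{4} \left[\frac{u^{a+1}}{a+1}\right]_0^1 = \frac{1}{4 \left(a + 1\right)}.$$

Integrating with respect to $a$ gives $I(a) = \frac{\log{\left(a + 1 \right)}}{4} - \frac{\log{\left(7 \right)}}{4} + \frac{\log{\left(2 \right)}}{4} + C$.

At $a = \frac{5}{2}$ the integrand is identically $0$, so $I(\frac{5}{2}) = 0$. The closed form gives $0$, hence $C = 0$.

Setting $a = 4$:
$$I = - \frac{\log{\left(7 \right)}}{4} + \frac{\log{\left(2 \right)}}{4} + \frac{\log{\left(5 \right)}}{4}.$$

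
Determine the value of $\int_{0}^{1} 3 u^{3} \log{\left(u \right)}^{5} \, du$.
$- \frac{45}{512}$

Consider the simpler parametrised integral
$$J(a) = \int_{0}^{1} 3 u^{a} \, du = \frac{3}{a + 1}.$$

Differentiating under the integral sign brings down a factor of $\ln u$:
$$\frac{dJ}{da} = \int_{0}^{1} 3 u^{a} \log{\left(u \right)} \, du = - \frac{3}{\left(a + 1\right)^{2}}.$$

Repeating $5$ times in total — each differentiation brings down another $\ln u$ — gives
$$\frac{d^{5}J}{da^{5}} = \int_{0}^{1} 3 u^{a} \log{\left(u \right)}^{5} \, du = - \frac{360}{\left(a + 1\right)^{6}},$$
and the integrand here is exactly the target integrand, so $I = - \frac{360}{\left(a + 1\right)^{6}}$.

Setting $a = 3$:
$$I = - \frac{45}{512}.$$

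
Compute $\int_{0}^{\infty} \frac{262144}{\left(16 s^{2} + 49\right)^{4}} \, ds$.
$\frac{10240 \pi}{823543}$

Recall the elementary integral
$$J(a) = \int_{0}^{\infty} \frac{4}{a^{2} + s^{2}} \, ds = \frac{2 \pi}{a}.$$

Differentiating under the integral sign with respect to $a$,
$$\frac{dJ}{da} = \int_{0}^{\infty} - \frac{8 a}{\left(a^{2} + s^{2}\right)^{2}} \, ds = - \frac{2 \pi}{a^{2}},$$
so $\int_{0}^{\infty} \frac{4}{\left(a^{2} + s^{2}\right)^{2}} \, ds = \frac{\pi}{a^{3}}$.

Repeating — each differentiation of $1/(s^2+a^2)^j$ produces $-2ja/(s^2+a^2)^{j+1}$ — and dividing through by $-2ja$ at each step yields, after $3$ differentiations in total,
$$\int_{0}^{\infty} \frac{4}{\left(a^{2} + s^{2}\right)^{4}} \, ds = \frac{5 \pi}{8 a^{7}}.$$

Setting $a = \frac{7}{4}$:
$$I = \frac{10240 \pi}{823543}.$$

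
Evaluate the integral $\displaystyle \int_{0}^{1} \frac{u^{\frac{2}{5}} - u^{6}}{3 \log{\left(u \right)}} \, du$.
$- \frac{\log{\left(5 \right)}}{3}$

Replace the exponent $\frac{2}{5}$ by a parameter $a$: let $I(a) = \int_{0}^{1} \frac{- u^{6} + u^{a}}{3 \log{\left(u \right)}} \, du$.

Since $\dfrac{\partial}{\partial a}\,u^{a} = u^{a} \ln u$, the $\ln u$ in the denominator cancels and
$$\frac{dI}{da} = \int_{0}^{1} \frac{1}{3} u^{a} \, du = \frac{1}{3} \left[\frac{u^{a+1}}{a+1}\right]_0^1 = \frac{1}{3 \left(a + 1\right)}.$$

Integrating with respect to $a$ gives $I(a) = \frac{\log{\left(a + 1 \right)}}{3} - \frac{\log{\left(7 \right)}}{3} + C$.

At $a = 6$ the integrand is identically $0$, so $I(6) = 0$. The closed form gives $0$, hence $C = 0$.

Setting $a = \frac{2}{5}$:
$$I = - \frac{\log{\left(5 \right)}}{3}.$$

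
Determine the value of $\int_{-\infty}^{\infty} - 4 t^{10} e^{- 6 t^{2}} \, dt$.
$- \frac{35 \sqrt{6} \sqrt{\pi}}{13824}$

Begin with the known integral
$$J(a) = \int_{-\infty}^{\infty} - 4 e^{- a t^{2}} \, dt = - \frac{4 \sqrt{\pi}}{\sqrt{a}}.$$

Differentiating under the integral sign brings down a factor of $(-t^2)$:
$$\frac{dJ}{da} = \int_{-\infty}^{\infty} 4 t^{2} e^{- a t^{2}} \, dt = \frac{2 \sqrt{\pi}}{a^{\frac{3}{2}}}.$$

Repeating $5$ times in total — each differentiation brings down another $(-t^2)$ — gives
$$\frac{d^{5}J}{da^{5}} = \int_{-\infty}^{\infty} 4 t^{10} e^{- a t^{2}} \, dt = \frac{945 \sqrt{\pi}}{8 a^{\frac{11}{2}}},$$
and the integrand here is $(-1)^{5}$ times the target integrand, so $I = (-1)^{5}\,\frac{d^{5}J}{da^{5}} = - \frac{945 \sqrt{\pi}}{8 a^{\frac{11}{2}}}$.

Setting $a = 6$:
$$I = - \frac{35 \sqrt{6} \sqrt{\pi}}{13824}.$$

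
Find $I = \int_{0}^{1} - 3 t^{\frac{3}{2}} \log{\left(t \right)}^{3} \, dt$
$\frac{288}{625}$

Start from the elementary integral
$$J(a) = \int_{0}^{1} - 3 t^{a} \, dt = - \frac{3}{a + 1}.$$

Differentiating under the integral sign brings down a factor of $\ln t$:
$$\frac{dJ}{da} = \int_{0}^{1} - 3 t^{a} \log{\left(t \right)} \, dt = \frac{3}{\left(a + 1\right)^{2}}.$$

Repeating $3$ times in total — each differentiation brings down another $\ln t$ — gives
$$\frac{d^{3}J}{da^{3}} = \int_{0}^{1} - 3 t^{a} \log{\left(t \right)}^{3} \, dt = \frac{18}{\left(a + 1\right)^{4}},$$
and the integrand here is exactly the target integrand, so $I = \frac{18}{\left(a + 1\right)^{4}}$.

Setting $a = \frac{3}{2}$:
$$I = \frac{288}{625}.$$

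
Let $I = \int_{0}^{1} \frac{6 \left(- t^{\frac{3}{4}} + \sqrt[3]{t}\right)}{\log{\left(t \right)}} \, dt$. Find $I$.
$- \log{\left(\frac{85766121}{16777216} \right)}$

Introduce a parameter $a$ in the exponent: let $I(a) = \int_{0}^{1} \frac{6 \left(\sqrt[3]{t} - t^{a}\right)}{\log{\left(t \right)}} \, dt$.

Since $\dfrac{\partial}{\partial a}\,t^{a} = t^{a} \ln t$, the $\ln t$ in the denominator cancels and
$$\frac{dI}{da} = \int_{0}^{1} -6 t^{a} \, dt = -6 \left[\frac{t^{a+1}}{a+1}\right]_0^1 = - \frac{6}{a + 1}.$$

Integrating with respect to $a$ gives $I(a) = - \log{\left(\frac{729 \left(a + 1\right)^{6}}{4096} \right)} + C$.

At $a = \frac{1}{3}$ the integrand is identically $0$, so $I(\frac{1}{3}) = 0$. The closed form gives $0$, hence $C = 0$.

Setting $a = \frac{3}{4}$:
$$I = - \log{\left(\frac{85766121}{16777216} \right)}.$$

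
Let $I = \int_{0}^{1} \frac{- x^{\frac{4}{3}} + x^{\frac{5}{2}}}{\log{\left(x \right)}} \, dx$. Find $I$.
$\log{\left(\frac{3}{2} \right)}$

Consider the one-parameter family: let $I(a) = \int_{0}^{1} \frac{- x^{\frac{4}{3}} + x^{a}}{\log{\left(x \right)}} \, dx$.

Since $\dfrac{\partial}{\partial a}\,x^{a} = x^{a} \ln x$, the $\ln x$ in the denominator cancels and
$$\frac{dI}{da} = \int_{0}^{1} x^{a} \, dx = \left[\frac{x^{a+1}}{a+1}\right]_0^1 = \frac{1}{a + 1}.$$

Integrating with respect to $a$ gives $I(a) = \log{\left(\frac{3 a}{7} + \frac{3}{7} \right)} + C$.

At $a = \frac{4}{3}$ the integrand is identically $0$, so $I(\frac{4}{3}) = 0$. The closed form gives $0$, hence $C = 0$.

Setting $a = \frac{5}{2}$:
$$I = \log{\left(\frac{3}{2} \right)}.$$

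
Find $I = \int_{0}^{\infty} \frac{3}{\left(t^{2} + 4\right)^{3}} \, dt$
$\frac{9 \pi}{512}$

Start from the standard arctangent integral
$$J(a) = \int_{0}^{\infty} \frac{3}{a^{2} + t^{2}} \, dt = \frac{3 \pi}{2 a}.$$

Differentiating under the integral sign with respect to $a$,
$$\frac{dJ}{da} = \int_{0}^{\infty} - \frac{6 a}{\left(a^{2} + t^{2}\right)^{2}} \, dt = - \frac{3 \pi}{2 a^{2}},$$
so $\int_{0}^{\infty} \frac{3}{\left(a^{2} + t^{2}\right)^{2}} \, dt = \frac{3 \pi}{4 a^{3}}$.

Repeating — each differentiation of $1/(t^2+a^2)^j$ produces $-2ja/(t^2+a^2)^{j+1}$ — and dividing through by $-2ja$ at each step yields, after $2$ differentiations in total,
$$\int_{0}^{\infty} \frac{3}{\left(a^{2} + t^{2}\right)^{3}} \, dt = \frac{9 \pi}{16 a^{5}}.$$

Setting $a = 2$:
$$I = \frac{9 \pi}{512}.$$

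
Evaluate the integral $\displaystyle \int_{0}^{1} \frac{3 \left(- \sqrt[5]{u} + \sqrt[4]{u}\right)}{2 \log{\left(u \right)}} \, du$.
$- \log{\left(\frac{48 \sqrt{6}}{125} \right)}$

Consider the one-parameter family: let $I(a) = \int_{0}^{1} \frac{3 \left(\sqrt[4]{u} - u^{a}\right)}{2 \log{\left(u \right)}} \, du$.

Since $\dfrac{\partial}{\partial a}\,u^{a} = u^{a} \ln u$, the $\ln u$ in the denominator cancels and
$$\frac{dI}{da} = \int_{0}^{1} - \frac{3}{2} u^{a} \, du = - \frac{3}{2} \left[\frac{u^{a+1}}{a+1}\right]_0^1 = - \frac{3}{2 a + 2}.$$

Integrating with respect to $a$ gives $I(a) = - \log{\left(\frac{8 \sqrt{5} \left(a + 1\right)^{\frac{3}{2}}}{25} \right)} + C$.

At $a = \frac{1}{4}$ the integrand is identically $0$, so $I(\frac{1}{4}) = 0$. The closed form gives $0$, hence $C = 0$.

Setting $a = \frac{1}{5}$:
$$I = - \log{\left(\frac{48 \sqrt{6}}{125} \right)}.$$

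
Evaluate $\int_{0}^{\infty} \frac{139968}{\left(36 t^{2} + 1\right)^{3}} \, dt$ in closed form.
$4374 \pi$

Begin with the known result
$$J(a) = \int_{0}^{\infty} \frac{3}{a^{2} + t^{2}} \, dt = \frac{3 \pi}{2 a}.$$

Differentiating under the integral sign with respect to $a$,
$$\frac{dJ}{da} = \int_{0}^{\infty} - \frac{6 a}{\left(a^{2} + t^{2}\right)^{2}} \, dt = - \frac{3 \pi}{2 a^{2}},$$
so $\int_{0}^{\infty} \frac{3}{\left(a^{2} + t^{2}\right)^{2}} \, dt = \frac{3 \pi}{4 a^{3}}$.

Repeating — each differentiation of $1/(t^2+a^2)^j$ produces $-2ja/(t^2+a^2)^{j+1}$ — and dividing through by $-2ja$ at each step yields, after $2$ differentiations in total,
$$\int_{0}^{\infty} \frac{3}{\left(a^{2} + t^{2}\right)^{3}} \, dt = \frac{9 \pi}{16 a^{5}}.$$

Setting $a = \frac{1}{6}$:
$$I = 4374 \pi.$$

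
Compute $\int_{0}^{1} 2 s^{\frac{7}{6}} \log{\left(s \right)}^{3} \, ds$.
$- \frac{15552}{28561}$

Begin with the known integral
$$J(a) = \int_{0}^{1} 2 s^{a} \, ds = \frac{2}{a + 1}.$$

Differentiating under the integral sign brings down a factor of $\ln s$:
$$\frac{dJ}{da} = \int_{0}^{1} 2 s^{a} \log{\left(s \right)} \, ds = - \frac{2}{\left(a + 1\right)^{2}}.$$

Repeating $3$ times in total — each differentiation brings down another $\ln s$ — gives
$$\frac{d^{3}J}{da^{3}} = \int_{0}^{1} 2 s^{a} \log{\left(s \right)}^{3} \, ds = - \frac{12}{\left(a + 1\right)^{4}},$$
and the integrand here is exactly the target integrand, so $I = - \frac{12}{\left(a + 1\right)^{4}}$.

Setting $a = \frac{7}{6}$:
$$I = - \frac{15552}{28561}.$$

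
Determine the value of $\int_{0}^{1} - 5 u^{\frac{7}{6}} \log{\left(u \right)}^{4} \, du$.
$- \frac{933120}{371293}$

Begin with the known integral
$$J(a) = \int_{0}^{1} - 5 u^{a} \, du = - \frac{5}{a + 1}.$$

Differentiating under the integral sign brings down a factor of $\ln u$:
$$\frac{dJ}{da} = \int_{0}^{1} - 5 u^{a} \log{\left(u \right)} \, du = \frac{5}{\left(a + 1\right)^{2}}.$$

Repeating $4$ times in total — each differentiation brings down another $\ln u$ — gives
$$\frac{d^{4}J}{da^{4}} = \int_{0}^{1} - 5 u^{a} \log{\left(u \right)}^{4} \, du = - \frac{120}{\left(a + 1\right)^{5}},$$
and the integrand here is exactly the target integrand, so $I = - \frac{120}{\left(a + 1\right)^{5}}$.

Setting $a = \frac{7}{6}$:
$$I = - \frac{933120}{371293}.$$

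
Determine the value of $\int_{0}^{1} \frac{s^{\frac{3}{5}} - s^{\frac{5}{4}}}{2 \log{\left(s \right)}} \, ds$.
$- \log{\left(\frac{3 \sqrt{10}}{8} \right)}$

Replace the exponent $\frac{5}{4}$ by a parameter $a$: let $I(a) = \int_{0}^{1} \frac{s^{\frac{3}{5}} - s^{a}}{2 \log{\left(s \right)}} \, ds$.

Since $\dfrac{\partial}{\partial a}\,s^{a} = s^{a} \ln s$, the $\ln s$ in the denominator cancels and
$$\frac{dI}{da} = \int_{0}^{1} - \frac{1}{2} s^{a} \, ds = - \frac{1}{2} \left[\frac{s^{a+1}}{a+1}\right]_0^1 = - \frac{1}{2 a + 2}.$$

Integrating with respect to $a$ gives $I(a) = - \log{\left(\frac{\sqrt{10} \sqrt{a + 1}}{4} \right)} + C$.

At $a = \frac{3}{5}$ the integrand is identically $0$, so $I(\frac{3}{5}) = 0$. The closed form gives $0$, hence $C = 0$.

Setting $a = \frac{5}{4}$:
$$I = - \log{\left(\frac{3 \sqrt{10}}{8} \right)}.$$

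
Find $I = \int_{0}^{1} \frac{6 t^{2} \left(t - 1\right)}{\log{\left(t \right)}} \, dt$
$\log{\left(\frac{4096}{729} \right)}$

Introduce a parameter $a$ in the exponent: let $I(a) = \int_{0}^{1} \frac{6 \left(- t^{2} + t^{a}\right)}{\log{\left(t \right)}} \, dt$.

Since $\dfrac{\partial}{\partial a}\,t^{a} = t^{a} \ln t$, the $\ln t$ in the denominator cancels and
$$\frac{dI}{da} = \int_{0}^{1} 6 t^{a} \, dt = 6 \left[\frac{t^{a+1}}{a+1}\right]_0^1 = \frac{6}{a + 1}.$$

Integrating with respect to $a$ gives $I(a) = \log{\left(\frac{\left(a + 1\right)^{6}}{729} \right)} + C$.

At $a = 2$ the integrand is identically $0$, so $I(2) = 0$. The closed form gives $0$, hence $C = 0$.

Setting $a = 3$:
$$I = \log{\left(\frac{4096}{729} \right)}.$$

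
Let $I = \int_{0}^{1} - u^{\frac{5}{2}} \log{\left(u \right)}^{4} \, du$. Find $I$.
$- \frac{768}{16807}$

Consider the simpler parametrised integral
$$J(a) = \int_{0}^{1} - u^{a} \, du = - \frac{1}{a + 1}.$$

Differentiating under the integral sign brings down a factor of $\ln u$:
$$\frac{dJ}{da} = \int_{0}^{1} - u^{a} \log{\left(u \right)} \, du = \frac{1}{\left(a + 1\right)^{2}}.$$

Repeating $4$ times in total — each differentiation brings down another $\ln u$ — gives
$$\frac{d^{4}J}{da^{4}} = \int_{0}^{1} - u^{a} \log{\left(u \right)}^{4} \, du = - \frac{24}{\left(a + 1\right)^{5}},$$
and the integrand here is exactly the target integrand, so $I = - \frac{24}{\left(a + 1\right)^{5}}$.

Setting $a = \frac{5}{2}$:
$$I = - \frac{768}{16807}.$$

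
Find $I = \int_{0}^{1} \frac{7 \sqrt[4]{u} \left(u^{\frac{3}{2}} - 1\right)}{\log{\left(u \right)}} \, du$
$- \log{\left(\frac{78125}{19487171} \right)}$

Replace the exponent $\frac{1}{4}$ by a parameter $a$: let $I(a) = \int_{0}^{1} \frac{7 \left(u^{\frac{7}{4}} - u^{a}\right)}{\log{\left(u \right)}} \, du$.

Since $\dfrac{\partial}{\partial a}\,u^{a} = u^{a} \ln u$, the $\ln u$ in the denominator cancels and
$$\frac{dI}{da} = \int_{0}^{1} -7 u^{a} \, du = -7 \left[\frac{u^{a+1}}{a+1}\right]_0^1 = - \frac{7}{a + 1}.$$

Integrating with respect to $a$ gives $I(a) = - \log{\left(\frac{16384 \left(a + 1\right)^{7}}{19487171} \right)} + C$.

At $a = \frac{7}{4}$ the integrand is identically $0$, so $I(\frac{7}{4}) = 0$. The closed form gives $0$, hence $C = 0$.

Setting $a = \frac{1}{4}$:
$$I = - \log{\left(\frac{78125}{19487171} \right)}.$$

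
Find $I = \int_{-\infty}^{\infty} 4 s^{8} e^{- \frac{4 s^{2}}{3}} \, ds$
$\frac{8505 \sqrt{3} \sqrt{\pi}}{2048}$

Start from the elementary integral
$$J(a) = \int_{-\infty}^{\infty} 4 e^{- a s^{2}} \, ds = \frac{4 \sqrt{\pi}}{\sqrt{a}}.$$

Differentiating under the integral sign brings down a factor of $(-s^2)$:
$$\frac{dJ}{da} = \int_{-\infty}^{\infty} - 4 s^{2} e^{- a s^{2}} \, ds = - \frac{2 \sqrt{\pi}}{a^{\frac{3}{2}}}.$$

Repeating $4$ times in total — each differentiation brings down another $(-s^2)$ — gives
$$\frac{d^{4}J}{da^{4}} = \int_{-\infty}^{\infty} 4 s^{8} e^{- a s^{2}} \, ds = \frac{105 \sqrt{\pi}}{4 a^{\frac{9}{2}}},$$
and the integrand here is exactly the target integrand, so $I = \frac{105 \sqrt{\pi}}{4 a^{\frac{9}{2}}}$.

Setting $a = \frac{4}{3}$:
$$I = \frac{8505 \sqrt{3} \sqrt{\pi}}{2048}.$$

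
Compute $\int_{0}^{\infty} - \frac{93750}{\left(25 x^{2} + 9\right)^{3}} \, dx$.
$- \frac{3125 \pi}{216}$

Begin with the known result
$$J(a) = \int_{0}^{\infty} - \frac{6}{a^{2} + x^{2}} \, dx = - \frac{3 \pi}{a}.$$

Differentiating under the integral sign with respect to $a$,
$$\frac{dJ}{da} = \int_{0}^{\infty} \frac{12 a}{\left(a^{2} + x^{2}\right)^{2}} \, dx = \frac{3 \pi}{a^{2}},$$
so $\int_{0}^{\infty} - \frac{6}{\left(a^{2} + x^{2}\right)^{2}} \, dx = - \frac{3 \pi}{2 a^{3}}$.

Repeating — each differentiation of $1/(x^2+a^2)^j$ produces $-2ja/(x^2+a^2)^{j+1}$ — and dividing through by $-2ja$ at each step yields, after $2$ differentiations in total,
$$\int_{0}^{\infty} - \frac{6}{\left(a^{2} + x^{2}\right)^{3}} \, dx = - \frac{9 \pi}{8 a^{5}}.$$

Setting $a = \frac{3}{5}$:
$$I = - \frac{3125 \pi}{216}.$$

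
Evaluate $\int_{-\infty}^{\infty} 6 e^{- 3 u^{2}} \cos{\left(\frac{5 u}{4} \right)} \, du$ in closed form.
$\frac{2 \sqrt{3} \sqrt{\pi}}{e^{\frac{25}{192}}}$

Let $b$ denote the cosine frequency and define $I(b) = \int_{-\infty}^{\infty} 6 e^{- 3 u^{2}} \cos{\left(b u \right)} \, du$.

Differentiating under the integral sign,
$$I'(b) = \int_{-\infty}^{\infty} - 6 u e^{- 3 u^{2}} \sin{\left(b u \right)} \, du.$$

Integrate $\int_{-\infty}^{\infty} u \sin(b u)\, e^{- 3 u^{2}}\, du$ by parts with $w = \sin(b u)$ and $dv = u\, e^{- 3 u^{2}}\, du$, giving $v = - \frac{e^{- 3 u^{2}}}{6}$. The boundary term vanishes and
$$\int_{-\infty}^{\infty} u \sin(b u)\, e^{- 3 u^{2}}\, du = \frac{b}{6} \int_{-\infty}^{\infty} \cos(b u)\, e^{- 3 u^{2}}\, du,$$
so $I'(b) = - \frac{b}{6}\, I(b)$.

This is a separable first-order ODE; solving with the initial condition $I(0) = \int_{-\infty}^{\infty} 6 e^{- 3 u^{2}}\,du = 2 \sqrt{3} \sqrt{\pi}$ gives
$$I(b) = 2 \sqrt{3} \sqrt{\pi} e^{- \frac{b^{2}}{12}}.$$

Setting $b = \frac{5}{4}$:
$$I = \frac{2 \sqrt{3} \sqrt{\pi}}{e^{\frac{25}{192}}}.$$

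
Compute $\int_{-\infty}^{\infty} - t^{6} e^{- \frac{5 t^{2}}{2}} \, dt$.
$- \frac{3 \sqrt{10} \sqrt{\pi}}{125}$

Start from the elementary integral
$$J(a) = \int_{-\infty}^{\infty} - e^{- a t^{2}} \, dt = - \frac{\sqrt{\pi}}{\sqrt{a}}.$$

Differentiating under the integral sign brings down a factor of $(-t^2)$:
$$\frac{dJ}{da} = \int_{-\infty}^{\infty} t^{2} e^{- a t^{2}} \, dt = \frac{\sqrt{\pi}}{2 a^{\frac{3}{2}}}.$$

Repeating $3$ times in total — each differentiation brings down another $(-t^2)$ — gives
$$\frac{d^{3}J}{da^{3}} = \int_{-\infty}^{\infty} t^{6} e^{- a t^{2}} \, dt = \frac{15 \sqrt{\pi}}{8 a^{\frac{7}{2}}},$$
and the integrand here is $(-1)^{3}$ times the target integrand, so $I = (-1)^{3}\,\frac{d^{3}J}{da^{3}} = - \frac{15 \sqrt{\pi}}{8 a^{\frac{7}{2}}}$.

Setting $a = \frac{5}{2}$:
$$I = - \frac{3 \sqrt{10} \sqrt{\pi}}{125}.$$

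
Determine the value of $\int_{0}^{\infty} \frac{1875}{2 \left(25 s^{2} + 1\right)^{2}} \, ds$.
$\frac{375 \pi}{8}$

Recall the elementary integral
$$J(a) = \int_{0}^{\infty} \frac{3}{2 \left(a^{2} + s^{2}\right)} \, ds = \frac{3 \pi}{4 a}.$$

Differentiating under the integral sign with respect to $a$,
$$\frac{dJ}{da} = \int_{0}^{\infty} - \frac{3 a}{\left(a^{2} + s^{2}\right)^{2}} \, ds = - \frac{3 \pi}{4 a^{2}},$$
so $\int_{0}^{\infty} \frac{3}{2 \left(a^{2} + s^{2}\right)^{2}} \, ds = \frac{3 \pi}{8 a^{3}}$.

Setting $a = \frac{1}{5}$:
$$I = \frac{375 \pi}{8}.$$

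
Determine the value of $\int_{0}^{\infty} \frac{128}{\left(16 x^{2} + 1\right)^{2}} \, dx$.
$8 \pi$

Begin with the known result
$$J(a) = \int_{0}^{\infty} \frac{1}{2 \left(a^{2} + x^{2}\right)} \, dx = \frac{\pi}{4 a}.$$

Differentiating under the integral sign with respect to $a$,
$$\frac{dJ}{da} = \int_{0}^{\infty} - \frac{a}{\left(a^{2} + x^{2}\right)^{2}} \, dx = - \frac{\pi}{4 a^{2}},$$
so $\int_{0}^{\infty} \frac{1}{2 \left(a^{2} + x^{2}\right)^{2}} \, dx = \frac{\pi}{8 a^{3}}$.

Setting $a = \frac{1}{4}$:
$$I = 8 \pi.$$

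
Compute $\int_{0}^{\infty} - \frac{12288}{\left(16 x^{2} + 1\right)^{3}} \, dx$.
$- 576 \pi$

Start from the standard arctangent integral
$$J(a) = \int_{0}^{\infty} - \frac{3}{a^{2} + x^{2}} \, dx = - \frac{3 \pi}{2 a}.$$

Differentiating under the integral sign with respect to $a$,
$$\frac{dJ}{da} = \int_{0}^{\infty} \frac{6 a}{\left(a^{2} + x^{2}\right)^{2}} \, dx = \frac{3 \pi}{2 a^{2}},$$
so $\int_{0}^{\infty} - \frac{3}{\left(a^{2} + x^{2}\right)^{2}} \, dx = - \frac{3 \pi}{4 a^{3}}$.

Repeating — each differentiation of $1/(x^2+a^2)^j$ produces $-2ja/(x^2+a^2)^{j+1}$ — and dividing through by $-2ja$ at each step yields, after $2$ differentiations in total,
$$\int_{0}^{\infty} - \frac{3}{\left(a^{2} + x^{2}\right)^{3}} \, dx = - \frac{9 \pi}{16 a^{5}}.$$

Setting $a = \frac{1}{4}$:
$$I = - 576 \pi.$$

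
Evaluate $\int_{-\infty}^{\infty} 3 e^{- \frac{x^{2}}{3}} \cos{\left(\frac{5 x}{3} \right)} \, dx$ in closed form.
$\frac{3 \sqrt{3} \sqrt{\pi}}{e^{\frac{25}{12}}}$

Treat the cosine frequency as a parameter and define $I(b) = \int_{-\infty}^{\infty} 3 e^{- \frac{x^{2}}{3}} \cos{\left(b x \right)} \, dx$.

Differentiating under the integral sign,
$$I'(b) = \int_{-\infty}^{\infty} - 3 x e^{- \frac{x^{2}}{3}} \sin{\left(b x \right)} \, dx.$$

Integrate $\int_{-\infty}^{\infty} x \sin(b x)\, e^{- \frac{x^{2}}{3}}\, dx$ by parts with $u = \sin(b x)$ and $dv = x\, e^{- \frac{x^{2}}{3}}\, dx$, giving $v = - \frac{3 e^{- \frac{x^{2}}{3}}}{2}$. The boundary term vanishes and
$$\int_{-\infty}^{\infty} x \sin(b x)\, e^{- \frac{x^{2}}{3}}\, dx = \frac{3 b}{2} \int_{-\infty}^{\infty} \cos(b x)\, e^{- \frac{x^{2}}{3}}\, dx,$$
so $I'(b) = - \frac{3 b}{2}\, I(b)$.

This is a separable first-order ODE; solving with the initial condition $I(0) = \int_{-\infty}^{\infty} 3 e^{- \frac{x^{2}}{3}}\,dx = 3 \sqrt{3} \sqrt{\pi}$ gives
$$I(b) = 3 \sqrt{3} \sqrt{\pi} e^{- \frac{3 b^{2}}{4}}.$$

Setting $b = \frac{5}{3}$:
$$I = \frac{3 \sqrt{3} \sqrt{\pi}}{e^{\frac{25}{12}}}.$$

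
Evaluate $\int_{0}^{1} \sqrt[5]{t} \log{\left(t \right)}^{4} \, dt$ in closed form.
$\frac{3125}{324}$

Begin with the known integral
$$J(a) = \int_{0}^{1} t^{a} \, dt = \frac{1}{a + 1}.$$

Differentiating under the integral sign brings down a factor of $\ln t$:
$$\frac{dJ}{da} = \int_{0}^{1} t^{a} \log{\left(t \right)} \, dt = - \frac{1}{\left(a + 1\right)^{2}}.$$

Repeating $4$ times in total — each differentiation brings down another $\ln t$ — gives
$$\frac{d^{4}J}{da^{4}} = \int_{0}^{1} t^{a} \log{\left(t \right)}^{4} \, dt = \frac{24}{\left(a + 1\right)^{5}},$$
and the integrand here is exactly the target integrand, so $I = \frac{24}{\left(a + 1\right)^{5}}$.

Setting $a = \frac{1}{5}$:
$$I = \frac{3125}{324}.$$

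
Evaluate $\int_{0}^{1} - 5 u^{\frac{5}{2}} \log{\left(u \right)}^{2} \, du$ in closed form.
$- \frac{80}{343}$

Begin with the known integral
$$J(a) = \int_{0}^{1} - 5 u^{a} \, du = - \frac{5}{a + 1}.$$

Differentiating under the integral sign brings down a factor of $\ln u$:
$$\frac{dJ}{da} = \int_{0}^{1} - 5 u^{a} \log{\left(u \right)} \, du = \frac{5}{\left(a + 1\right)^{2}}.$$

Repeating twice in total — each differentiation brings down another $\ln u$ — gives
$$\frac{d^{2}J}{da^{2}} = \int_{0}^{1} - 5 u^{a} \log{\left(u \right)}^{2} \, du = - \frac{10}{\left(a + 1\right)^{3}},$$
and the integrand here is exactly the target integrand, so $I = - \frac{10}{\left(a + 1\right)^{3}}$.

Setting $a = \frac{5}{2}$:
$$I = - \frac{80}{343}.$$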